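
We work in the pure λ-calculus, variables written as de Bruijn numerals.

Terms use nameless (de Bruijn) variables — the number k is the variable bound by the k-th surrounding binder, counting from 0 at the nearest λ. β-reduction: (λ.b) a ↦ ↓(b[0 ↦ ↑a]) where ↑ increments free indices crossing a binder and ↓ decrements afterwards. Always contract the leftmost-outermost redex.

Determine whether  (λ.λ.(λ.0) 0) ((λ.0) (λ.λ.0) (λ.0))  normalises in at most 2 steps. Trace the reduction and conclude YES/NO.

  start: (λ.λ.(λ.0) 0) ((λ.0) (λ.λ.0) (λ.0))
  [1] λ.(λ.0) 0
  [2] λ.0

Answer: YES — reaches normal form λ.0 in 2 ≤ 2 steps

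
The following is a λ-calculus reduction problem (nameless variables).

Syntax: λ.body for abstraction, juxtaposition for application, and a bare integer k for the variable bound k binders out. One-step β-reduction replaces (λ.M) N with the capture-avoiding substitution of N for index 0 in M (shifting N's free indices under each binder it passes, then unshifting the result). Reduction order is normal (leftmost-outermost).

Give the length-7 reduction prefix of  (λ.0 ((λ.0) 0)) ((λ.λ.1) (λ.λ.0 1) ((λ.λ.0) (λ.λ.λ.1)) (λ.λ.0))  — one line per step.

  start: (λ.0 ((λ.0) 0)) ((λ.λ.1) (λ.λ.0 1) ((λ.λ.0) (λ.λ.λ.1)) (λ.λ.0))
  [1] (λ.λ.1) (λ.λ.0 1) ((λ.λ.0) (λ.λ.λ.1)) (λ.λ.0) ((λ.0) ((λ.λ.1) (λ.λ.0 1) ((λ.λ.0) (λ.λ.λ.1)) (λ.λ.0)))
  [2] (λ.λ.λ.0 1) ((λ.λ.0) (λ.λ.λ.1)) (λ.λ.0) ((λ.0) ((λ.λ.1) (λ.λ.0 1) ((λ.λ.0) (λ.λ.λ.1)) (λ.λ.0)))
  [3] (λ.λ.0 1) (λ.λ.0) ((λ.0) ((λ.λ.1) (λ.λ.0 1) ((λ.λ.0) (λ.λ.λ.1)) (λ.λ.0)))
  [4] (λ.0 (λ.λ.0)) ((λ.0) ((λ.λ.1) (λ.λ.0 1) ((λ.λ.0) (λ.λ.λ.1)) (λ.λ.0)))
  [5] (λ.0) ((λ.λ.1) (λ.λ.0 1) ((λ.λ.0) (λ.λ.λ.1)) (λ.λ.0)) (λ.λ.0)
  [6] (λ.λ.1) (λ.λ.0 1) ((λ.λ.0) (λ.λ.λ.1)) (λ.λ.0) (λ.λ.0)
  [7] (λ.λ.λ.0 1) ((λ.λ.0) (λ.λ.λ.1)) (λ.λ.0) (λ.λ.0)

Answer: after 7 steps: (λ.λ.λ.0 1) ((λ.λ.0) (λ.λ.λ.1)) (λ.λ.0) (λ.λ.0)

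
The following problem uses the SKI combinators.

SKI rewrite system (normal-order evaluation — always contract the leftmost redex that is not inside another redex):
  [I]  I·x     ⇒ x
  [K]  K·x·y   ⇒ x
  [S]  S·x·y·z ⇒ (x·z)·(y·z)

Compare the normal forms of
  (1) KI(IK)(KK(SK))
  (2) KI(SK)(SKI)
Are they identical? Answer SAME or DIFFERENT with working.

Term A:
  start: KI(IK)(KK(SK))
  step 1: I(KK(SK))
  step 2: KK(SK)
  step 3: K

Term B:
  start: KI(SK)(SKI)
  step 1: I(SKI)
  step 2: SKI

Answer: DIFFERENT — A ⇓ K, B ⇓ SKI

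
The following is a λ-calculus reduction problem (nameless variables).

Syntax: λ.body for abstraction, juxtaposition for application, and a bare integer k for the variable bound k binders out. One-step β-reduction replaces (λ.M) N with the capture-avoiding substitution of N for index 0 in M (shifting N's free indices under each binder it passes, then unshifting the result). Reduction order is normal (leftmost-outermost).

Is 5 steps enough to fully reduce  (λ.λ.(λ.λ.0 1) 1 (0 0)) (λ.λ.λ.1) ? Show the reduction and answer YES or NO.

  start: (λ.λ.(λ.λ.0 1) 1 (0 0)) (λ.λ.λ.1)
  step 1: λ.(λ.λ.0 1) (λ.λ.λ.1) (0 0)
  step 2: λ.(λ.0 (λ.λ.λ.1)) (0 0)
  step 3: λ.0 0 (λ.λ.λ.1)

Answer: YES — reaches normal form λ.0 0 (λ.λ.λ.1) in 3 ≤ 5 steps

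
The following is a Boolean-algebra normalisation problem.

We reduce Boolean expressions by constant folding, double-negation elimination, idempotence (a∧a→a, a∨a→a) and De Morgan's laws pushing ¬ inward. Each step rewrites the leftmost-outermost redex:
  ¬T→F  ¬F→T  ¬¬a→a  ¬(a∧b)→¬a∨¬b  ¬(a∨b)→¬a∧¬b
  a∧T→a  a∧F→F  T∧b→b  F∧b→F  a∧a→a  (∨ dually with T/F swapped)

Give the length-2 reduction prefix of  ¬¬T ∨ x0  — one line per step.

  start: ¬¬T ∨ x0
  [1] T ∨ x0
  [2] T

Answer: after 2 steps: T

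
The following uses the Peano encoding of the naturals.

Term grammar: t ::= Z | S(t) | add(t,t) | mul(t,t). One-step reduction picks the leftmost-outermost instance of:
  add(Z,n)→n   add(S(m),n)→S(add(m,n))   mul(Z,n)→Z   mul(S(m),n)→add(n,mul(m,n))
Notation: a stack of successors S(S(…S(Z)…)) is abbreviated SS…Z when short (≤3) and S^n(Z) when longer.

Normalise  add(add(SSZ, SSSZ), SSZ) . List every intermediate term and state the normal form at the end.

Answer: normal form = S^7(Z)  (in 9 steps)

Derivation:
  start: add(add(SSZ, SSSZ), SSZ)
  [1] add(S(add(SZ, SSSZ)), SSZ)
  [2] S(add(add(SZ, SSSZ), SSZ))
  [3] S(add(S(add(Z, SSSZ)), SSZ))
  [4] S(S(add(add(Z, SSSZ), SSZ)))
  [5] S(S(add(SSSZ, SSZ)))
  [6] S(S(S(add(SSZ, SSZ))))
  [7] S(S(S(S(add(SZ, SSZ)))))
  [8] S(S(S(S(S(add(Z, SSZ))))))
  [9] S^7(Z)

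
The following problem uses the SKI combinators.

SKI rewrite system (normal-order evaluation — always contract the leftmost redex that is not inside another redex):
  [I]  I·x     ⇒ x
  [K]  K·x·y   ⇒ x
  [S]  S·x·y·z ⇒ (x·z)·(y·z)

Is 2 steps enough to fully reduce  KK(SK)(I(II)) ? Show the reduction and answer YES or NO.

Answer: NO — after 2 steps the term is K(II), not yet normal

Reduction:
  start: KK(SK)(I(II))
  [1] K(I(II))
  [2] K(II)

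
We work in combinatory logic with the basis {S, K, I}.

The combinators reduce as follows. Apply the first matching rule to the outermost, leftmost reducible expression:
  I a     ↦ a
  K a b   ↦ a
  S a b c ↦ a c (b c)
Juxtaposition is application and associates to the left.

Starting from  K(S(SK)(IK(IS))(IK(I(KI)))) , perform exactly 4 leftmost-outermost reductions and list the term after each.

  start: K(S(SK)(IK(IS))(IK(I(KI))))
  [1] K(SK(IK(I(KI)))(IK(IS)(IK(I(KI)))))
  [2] K(K(IK(IS)(IK(I(KI))))(IK(I(KI))(IK(IS)(IK(I(KI))))))
  [3] K(IK(IS)(IK(I(KI))))
  [4] K(K(IS)(IK(I(KI))))

Answer: after 4 steps: K(K(IS)(IK(I(KI))))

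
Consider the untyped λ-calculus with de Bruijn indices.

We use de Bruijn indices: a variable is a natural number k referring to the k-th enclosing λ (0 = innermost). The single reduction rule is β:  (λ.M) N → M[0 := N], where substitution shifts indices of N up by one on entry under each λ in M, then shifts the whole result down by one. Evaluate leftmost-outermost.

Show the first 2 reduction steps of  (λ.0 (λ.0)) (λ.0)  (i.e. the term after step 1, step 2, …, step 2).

Answer: after 2 steps: λ.0

Derivation:
  start: (λ.0 (λ.0)) (λ.0)
  [1] (λ.0) (λ.0)
  [2] λ.0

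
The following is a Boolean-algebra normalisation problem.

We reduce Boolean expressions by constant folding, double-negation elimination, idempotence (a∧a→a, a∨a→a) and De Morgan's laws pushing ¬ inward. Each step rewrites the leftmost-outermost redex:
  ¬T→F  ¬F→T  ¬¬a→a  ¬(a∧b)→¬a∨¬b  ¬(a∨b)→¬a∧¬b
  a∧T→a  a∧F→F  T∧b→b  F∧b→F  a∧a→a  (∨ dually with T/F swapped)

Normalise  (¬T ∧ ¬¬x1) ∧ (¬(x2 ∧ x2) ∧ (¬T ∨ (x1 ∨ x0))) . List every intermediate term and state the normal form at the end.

  start: (¬T ∧ ¬¬x1) ∧ (¬(x2 ∧ x2) ∧ (¬T ∨ (x1 ∨ x0)))
  [1] (F ∧ ¬¬x1) ∧ (¬(x2 ∧ x2) ∧ (¬T ∨ (x1 ∨ x0)))
  [2] F ∧ (¬(x2 ∧ x2) ∧ (¬T ∨ (x1 ∨ x0)))
  [3] F

Answer: normal form = F  (in 3 steps)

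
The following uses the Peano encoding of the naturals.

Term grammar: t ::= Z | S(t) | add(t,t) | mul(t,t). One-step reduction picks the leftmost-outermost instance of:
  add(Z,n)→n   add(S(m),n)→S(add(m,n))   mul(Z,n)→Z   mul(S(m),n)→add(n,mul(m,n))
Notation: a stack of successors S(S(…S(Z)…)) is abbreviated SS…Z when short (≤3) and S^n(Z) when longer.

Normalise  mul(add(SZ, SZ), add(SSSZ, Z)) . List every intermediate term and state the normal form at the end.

  start: mul(add(SZ, SZ), add(SSSZ, Z))
  [1] mul(S(add(Z, SZ)), add(SSSZ, Z))
  [2] add(add(SSSZ, Z), mul(add(Z, SZ), add(SSSZ, Z)))
  [3] add(S(add(SSZ, Z)), mul(add(Z, SZ), add(SSSZ, Z)))
  [4] S(add(add(SSZ, Z), mul(add(Z, SZ), add(SSSZ, Z))))
  [5] S(add(S(add(SZ, Z)), mul(add(Z, SZ), add(SSSZ, Z))))
  [6] S(S(add(add(SZ, Z), mul(add(Z, SZ), add(SSSZ, Z)))))
  [7] S(S(add(S(add(Z, Z)), mul(add(Z, SZ), add(SSSZ, Z)))))
  [8] S(S(S(add(add(Z, Z), mul(add(Z, SZ), add(SSSZ, Z))))))
  [9] S(S(S(add(Z, mul(add(Z, SZ), add(SSSZ, Z))))))
  [10] S(S(S(mul(add(Z, SZ), add(SSSZ, Z)))))
  [11] S(S(S(mul(SZ, add(SSSZ, Z)))))
  [12] S(S(S(add(add(SSSZ, Z), mul(Z, add(SSSZ, Z))))))
  [13] S(S(S(add(S(add(SSZ, Z)), mul(Z, add(SSSZ, Z))))))
  [14] S(S(S(S(add(add(SSZ, Z), mul(Z, add(SSSZ, Z)))))))
  [15] S(S(S(S(add(S(add(SZ, Z)), mul(Z, add(SSSZ, Z)))))))
  [16] S(S(S(S(S(add(add(SZ, Z), mul(Z, add(SSSZ, Z))))))))
  [17] S(S(S(S(S(add(S(add(Z, Z)), mul(Z, add(SSSZ, Z))))))))
  [18] S(S(S(S(S(S(add(add(Z, Z), mul(Z, add(SSSZ, Z)))))))))
  [19] S(S(S(S(S(S(add(Z, mul(Z, add(SSSZ, Z)))))))))
  [20] S(S(S(S(S(S(mul(Z, add(SSSZ, Z))))))))
  [21] S^6(Z)

Answer: normal form = S^6(Z)  (in 21 steps)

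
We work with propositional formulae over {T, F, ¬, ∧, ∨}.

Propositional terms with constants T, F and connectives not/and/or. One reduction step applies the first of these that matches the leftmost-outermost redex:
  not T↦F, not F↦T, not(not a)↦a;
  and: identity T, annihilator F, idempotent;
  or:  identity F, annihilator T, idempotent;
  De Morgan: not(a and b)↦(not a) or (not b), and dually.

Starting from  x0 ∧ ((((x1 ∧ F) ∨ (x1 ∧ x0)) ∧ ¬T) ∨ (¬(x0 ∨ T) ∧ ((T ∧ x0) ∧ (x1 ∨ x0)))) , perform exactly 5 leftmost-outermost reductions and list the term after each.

Answer: after 5 steps: x0 ∧ (¬(x0 ∨ T) ∧ ((T ∧ x0) ∧ (x1 ∨ x0)))

Derivation:
  start: x0 ∧ ((((x1 ∧ F) ∨ (x1 ∧ x0)) ∧ ¬T) ∨ (¬(x0 ∨ T) ∧ ((T ∧ x0) ∧ (x1 ∨ x0))))
  [1] x0 ∧ (((F ∨ (x1 ∧ x0)) ∧ ¬T) ∨ (¬(x0 ∨ T) ∧ ((T ∧ x0) ∧ (x1 ∨ x0))))
  [2] x0 ∧ (((x1 ∧ x0) ∧ ¬T) ∨ (¬(x0 ∨ T) ∧ ((T ∧ x0) ∧ (x1 ∨ x0))))
  [3] x0 ∧ (((x1 ∧ x0) ∧ F) ∨ (¬(x0 ∨ T) ∧ ((T ∧ x0) ∧ (x1 ∨ x0))))
  [4] x0 ∧ (F ∨ (¬(x0 ∨ T) ∧ ((T ∧ x0) ∧ (x1 ∨ x0))))
  [5] x0 ∧ (¬(x0 ∨ T) ∧ ((T ∧ x0) ∧ (x1 ∨ x0)))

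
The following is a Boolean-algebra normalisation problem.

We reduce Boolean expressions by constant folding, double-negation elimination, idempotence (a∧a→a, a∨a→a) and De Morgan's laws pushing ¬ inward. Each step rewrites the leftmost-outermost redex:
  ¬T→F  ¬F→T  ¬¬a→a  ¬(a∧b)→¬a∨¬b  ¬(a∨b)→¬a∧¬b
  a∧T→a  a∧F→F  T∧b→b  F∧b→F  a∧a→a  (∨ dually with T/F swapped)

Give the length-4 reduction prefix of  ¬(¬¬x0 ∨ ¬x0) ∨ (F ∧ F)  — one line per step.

  start: ¬(¬¬x0 ∨ ¬x0) ∨ (F ∧ F)
  step 1: (¬¬¬x0 ∧ ¬¬x0) ∨ (F ∧ F)
  step 2: (¬x0 ∧ ¬¬x0) ∨ (F ∧ F)
  step 3: (¬x0 ∧ x0) ∨ (F ∧ F)
  step 4: (¬x0 ∧ x0) ∨ F

Answer: after 4 steps: (¬x0 ∧ x0) ∨ F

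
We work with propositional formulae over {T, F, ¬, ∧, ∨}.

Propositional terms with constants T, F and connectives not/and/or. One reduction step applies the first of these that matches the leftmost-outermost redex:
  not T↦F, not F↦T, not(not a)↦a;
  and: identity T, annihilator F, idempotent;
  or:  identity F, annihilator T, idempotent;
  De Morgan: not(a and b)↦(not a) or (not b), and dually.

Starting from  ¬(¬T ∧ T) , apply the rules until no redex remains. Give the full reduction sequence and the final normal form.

  start: ¬(¬T ∧ T)
  [1] ¬¬T ∨ ¬T
  [2] T ∨ ¬T
  [3] T

Answer: normal form = T  (in 3 steps)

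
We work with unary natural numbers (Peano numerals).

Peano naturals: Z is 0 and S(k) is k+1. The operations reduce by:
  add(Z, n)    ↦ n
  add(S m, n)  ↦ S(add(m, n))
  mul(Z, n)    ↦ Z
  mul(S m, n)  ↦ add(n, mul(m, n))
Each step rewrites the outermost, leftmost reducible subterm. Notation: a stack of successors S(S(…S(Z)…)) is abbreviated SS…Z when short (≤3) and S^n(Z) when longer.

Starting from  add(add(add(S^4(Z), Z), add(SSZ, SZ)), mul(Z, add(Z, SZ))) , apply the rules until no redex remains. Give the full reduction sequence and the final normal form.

Answer: normal form = S^7(Z)  (in 22 steps)

Derivation:
  start: add(add(add(S^4(Z), Z), add(SSZ, SZ)), mul(Z, add(Z, SZ)))
  →1  add(add(S(add(SSSZ, Z)), add(SSZ, SZ)), mul(Z, add(Z, SZ)))
  →2  add(S(add(add(SSSZ, Z), add(SSZ, SZ))), mul(Z, add(Z, SZ)))
  →3  S(add(add(add(SSSZ, Z), add(SSZ, SZ)), mul(Z, add(Z, SZ))))
  →4  S(add(add(S(add(SSZ, Z)), add(SSZ, SZ)), mul(Z, add(Z, SZ))))
  →5  S(add(S(add(add(SSZ, Z), add(SSZ, SZ))), mul(Z, add(Z, SZ))))
  →6  S(S(add(add(add(SSZ, Z), add(SSZ, SZ)), mul(Z, add(Z, SZ)))))
  →7  S(S(add(add(S(add(SZ, Z)), add(SSZ, SZ)), mul(Z, add(Z, SZ)))))
  →8  S(S(add(S(add(add(SZ, Z), add(SSZ, SZ))), mul(Z, add(Z, SZ)))))
  →9  S(S(S(add(add(add(SZ, Z), add(SSZ, SZ)), mul(Z, add(Z, SZ))))))
  →10  S(S(S(add(add(S(add(Z, Z)), add(SSZ, SZ)), mul(Z, add(Z, SZ))))))
  →11  S(S(S(add(S(add(add(Z, Z), add(SSZ, SZ))), mul(Z, add(Z, SZ))))))
  →12  S(S(S(S(add(add(add(Z, Z), add(SSZ, SZ)), mul(Z, add(Z, SZ)))))))
  →13  S(S(S(S(add(add(Z, add(SSZ, SZ)), mul(Z, add(Z, SZ)))))))
  →14  S(S(S(S(add(add(SSZ, SZ), mul(Z, add(Z, SZ)))))))
  →15  S(S(S(S(add(S(add(SZ, SZ)), mul(Z, add(Z, SZ)))))))
  →16  S(S(S(S(S(add(add(SZ, SZ), mul(Z, add(Z, SZ))))))))
  →17  S(S(S(S(S(add(S(add(Z, SZ)), mul(Z, add(Z, SZ))))))))
  →18  S(S(S(S(S(S(add(add(Z, SZ), mul(Z, add(Z, SZ)))))))))
  →19  S(S(S(S(S(S(add(SZ, mul(Z, add(Z, SZ)))))))))
  →20  S(S(S(S(S(S(S(add(Z, mul(Z, add(Z, SZ))))))))))
  →21  S(S(S(S(S(S(S(mul(Z, add(Z, SZ)))))))))
  →22  S^7(Z)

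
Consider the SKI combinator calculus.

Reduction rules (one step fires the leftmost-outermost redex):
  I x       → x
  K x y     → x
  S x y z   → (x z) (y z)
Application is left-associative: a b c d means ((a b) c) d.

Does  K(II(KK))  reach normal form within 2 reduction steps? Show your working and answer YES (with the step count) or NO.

Answer: YES — reaches normal form K(KK) in 2 ≤ 2 steps

Working:
  start: K(II(KK))
  step 1: K(I(KK))
  step 2: K(KK)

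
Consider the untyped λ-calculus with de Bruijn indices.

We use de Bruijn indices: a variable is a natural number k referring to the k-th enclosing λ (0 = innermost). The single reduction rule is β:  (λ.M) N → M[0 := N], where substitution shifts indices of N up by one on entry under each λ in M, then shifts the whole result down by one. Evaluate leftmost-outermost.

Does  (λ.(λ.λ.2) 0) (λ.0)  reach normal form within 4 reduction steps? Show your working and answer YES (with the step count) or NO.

Answer: YES — reaches normal form λ.λ.0 in 2 ≤ 4 steps

Derivation:
  start: (λ.(λ.λ.2) 0) (λ.0)
  →1  (λ.λ.λ.0) (λ.0)
  →2  λ.λ.0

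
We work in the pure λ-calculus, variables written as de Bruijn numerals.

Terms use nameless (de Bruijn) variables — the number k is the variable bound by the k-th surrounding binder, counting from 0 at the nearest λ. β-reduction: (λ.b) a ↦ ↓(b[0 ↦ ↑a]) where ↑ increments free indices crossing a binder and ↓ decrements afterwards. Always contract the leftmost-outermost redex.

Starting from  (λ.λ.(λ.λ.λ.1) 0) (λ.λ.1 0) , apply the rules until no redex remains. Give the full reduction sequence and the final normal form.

Answer: normal form = λ.λ.λ.1  (in 2 steps)

Working:
  start: (λ.λ.(λ.λ.λ.1) 0) (λ.λ.1 0)
  step 1: λ.(λ.λ.λ.1) 0
  step 2: λ.λ.λ.1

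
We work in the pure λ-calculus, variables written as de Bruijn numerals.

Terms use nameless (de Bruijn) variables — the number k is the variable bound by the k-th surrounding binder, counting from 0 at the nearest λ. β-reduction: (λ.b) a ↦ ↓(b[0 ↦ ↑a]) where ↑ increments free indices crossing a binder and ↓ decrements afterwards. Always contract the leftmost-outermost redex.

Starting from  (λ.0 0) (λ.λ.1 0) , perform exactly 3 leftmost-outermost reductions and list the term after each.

  start: (λ.0 0) (λ.λ.1 0)
  →1  (λ.λ.1 0) (λ.λ.1 0)
  →2  λ.(λ.λ.1 0) 0
  →3  λ.λ.1 0

Answer: after 3 steps: λ.λ.1 0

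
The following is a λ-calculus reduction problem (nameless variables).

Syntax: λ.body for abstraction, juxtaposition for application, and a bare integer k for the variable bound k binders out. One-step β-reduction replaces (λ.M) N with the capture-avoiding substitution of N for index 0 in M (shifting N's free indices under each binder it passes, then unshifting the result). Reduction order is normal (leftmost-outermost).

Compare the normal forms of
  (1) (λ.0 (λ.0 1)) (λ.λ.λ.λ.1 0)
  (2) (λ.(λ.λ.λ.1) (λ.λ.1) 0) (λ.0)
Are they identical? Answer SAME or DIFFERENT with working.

Term A:
  start: (λ.0 (λ.0 1)) (λ.λ.λ.λ.1 0)
  →1  (λ.λ.λ.λ.1 0) (λ.0 (λ.λ.λ.λ.1 0))
  →2  λ.λ.λ.1 0

Term B:
  start: (λ.(λ.λ.λ.1) (λ.λ.1) 0) (λ.0)
  →1  (λ.λ.λ.1) (λ.λ.1) (λ.0)
  →2  (λ.λ.1) (λ.0)
  →3  λ.λ.0

Answer: DIFFERENT — A ⇓ λ.λ.λ.1 0, B ⇓ λ.λ.0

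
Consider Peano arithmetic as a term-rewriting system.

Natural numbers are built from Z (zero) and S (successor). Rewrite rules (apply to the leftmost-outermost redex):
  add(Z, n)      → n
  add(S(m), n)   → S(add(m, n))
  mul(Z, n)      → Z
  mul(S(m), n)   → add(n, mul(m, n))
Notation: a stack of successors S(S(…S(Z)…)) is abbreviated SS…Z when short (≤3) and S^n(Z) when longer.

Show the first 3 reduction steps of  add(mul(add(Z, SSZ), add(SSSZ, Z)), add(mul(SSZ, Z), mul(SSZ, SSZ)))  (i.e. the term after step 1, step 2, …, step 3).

  start: add(mul(add(Z, SSZ), add(SSSZ, Z)), add(mul(SSZ, Z), mul(SSZ, SSZ)))
  [1] add(mul(SSZ, add(SSSZ, Z)), add(mul(SSZ, Z), mul(SSZ, SSZ)))
  [2] add(add(add(SSSZ, Z), mul(SZ, add(SSSZ, Z))), add(mul(SSZ, Z), mul(SSZ, SSZ)))
  [3] add(add(S(add(SSZ, Z)), mul(SZ, add(SSSZ, Z))), add(mul(SSZ, Z), mul(SSZ, SSZ)))

Answer: after 3 steps: add(add(S(add(SSZ, Z)), mul(SZ, add(SSSZ, Z))), add(mul(SSZ, Z), mul(SSZ, SSZ)))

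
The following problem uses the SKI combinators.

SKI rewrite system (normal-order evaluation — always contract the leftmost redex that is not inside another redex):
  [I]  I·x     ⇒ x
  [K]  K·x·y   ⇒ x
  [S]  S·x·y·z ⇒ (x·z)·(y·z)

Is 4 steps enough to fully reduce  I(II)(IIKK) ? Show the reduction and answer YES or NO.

  start: I(II)(IIKK)
  step 1: II(IIKK)
  step 2: I(IIKK)
  step 3: IIKK
  step 4: IKK

Answer: NO — after 4 steps the term is IKK, not yet normal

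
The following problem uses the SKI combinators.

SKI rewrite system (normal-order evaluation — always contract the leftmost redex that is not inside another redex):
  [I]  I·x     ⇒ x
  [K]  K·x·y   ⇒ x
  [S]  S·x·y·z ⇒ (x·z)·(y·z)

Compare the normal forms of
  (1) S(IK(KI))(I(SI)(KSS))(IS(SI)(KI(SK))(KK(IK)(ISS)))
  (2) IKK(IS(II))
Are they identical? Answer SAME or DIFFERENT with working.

Answer: DIFFERENT — A ⇓ I, B ⇓ K

Reduction:
Term A:
  start: S(IK(KI))(I(SI)(KSS))(IS(SI)(KI(SK))(KK(IK)(ISS)))
  step 1: IK(KI)(IS(SI)(KI(SK))(KK(IK)(ISS)))(I(SI)(KSS)(IS(SI)(KI(SK))(KK(IK)(ISS))))
  step 2: K(KI)(IS(SI)(KI(SK))(KK(IK)(ISS)))(I(SI)(KSS)(IS(SI)(KI(SK))(KK(IK)(ISS))))
  step 3: KI(I(SI)(KSS)(IS(SI)(KI(SK))(KK(IK)(ISS))))
  step 4: I

Term B:
  start: IKK(IS(II))
  step 1: KK(IS(II))
  step 2: K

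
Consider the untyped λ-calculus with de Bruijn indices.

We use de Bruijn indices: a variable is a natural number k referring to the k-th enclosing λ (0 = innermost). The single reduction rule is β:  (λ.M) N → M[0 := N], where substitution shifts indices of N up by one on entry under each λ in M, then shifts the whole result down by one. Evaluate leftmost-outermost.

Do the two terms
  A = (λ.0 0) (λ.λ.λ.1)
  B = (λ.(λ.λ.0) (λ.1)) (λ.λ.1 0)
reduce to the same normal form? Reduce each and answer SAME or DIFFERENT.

Answer: DIFFERENT — A ⇓ λ.λ.1, B ⇓ λ.0

Derivation:
Term A:
  start: (λ.0 0) (λ.λ.λ.1)
  →1  (λ.λ.λ.1) (λ.λ.λ.1)
  →2  λ.λ.1

Term B:
  start: (λ.(λ.λ.0) (λ.1)) (λ.λ.1 0)
  →1  (λ.λ.0) (λ.λ.λ.1 0)
  →2  λ.0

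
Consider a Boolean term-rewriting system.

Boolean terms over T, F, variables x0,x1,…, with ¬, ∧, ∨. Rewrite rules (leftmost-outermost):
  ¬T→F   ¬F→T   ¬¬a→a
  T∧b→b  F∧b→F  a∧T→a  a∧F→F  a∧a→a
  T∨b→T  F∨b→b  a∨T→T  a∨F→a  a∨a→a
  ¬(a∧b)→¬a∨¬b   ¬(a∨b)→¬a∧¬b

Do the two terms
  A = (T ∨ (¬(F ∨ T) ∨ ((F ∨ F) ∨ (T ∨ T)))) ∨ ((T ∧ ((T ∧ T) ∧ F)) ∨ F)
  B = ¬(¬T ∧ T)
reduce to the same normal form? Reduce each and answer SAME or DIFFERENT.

Answer: SAME — A ⇓ T, B ⇓ T

Reduction:
Term A:
  start: (T ∨ (¬(F ∨ T) ∨ ((F ∨ F) ∨ (T ∨ T)))) ∨ ((T ∧ ((T ∧ T) ∧ F)) ∨ F)
  →1  T ∨ ((T ∧ ((T ∧ T) ∧ F)) ∨ F)
  →2  T

Term B:
  start: ¬(¬T ∧ T)
  →1  ¬¬T ∨ ¬T
  →2  T ∨ ¬T
  →3  T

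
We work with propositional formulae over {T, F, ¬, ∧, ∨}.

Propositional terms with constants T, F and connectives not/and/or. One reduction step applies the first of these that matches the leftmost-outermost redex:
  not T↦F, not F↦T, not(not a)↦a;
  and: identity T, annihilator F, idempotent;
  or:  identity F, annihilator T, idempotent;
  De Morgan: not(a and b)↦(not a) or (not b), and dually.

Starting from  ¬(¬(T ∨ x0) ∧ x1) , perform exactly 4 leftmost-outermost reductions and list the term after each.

  start: ¬(¬(T ∨ x0) ∧ x1)
  →1  ¬¬(T ∨ x0) ∨ ¬x1
  →2  (T ∨ x0) ∨ ¬x1
  →3  T ∨ ¬x1
  →4  T

Answer: after 4 steps: T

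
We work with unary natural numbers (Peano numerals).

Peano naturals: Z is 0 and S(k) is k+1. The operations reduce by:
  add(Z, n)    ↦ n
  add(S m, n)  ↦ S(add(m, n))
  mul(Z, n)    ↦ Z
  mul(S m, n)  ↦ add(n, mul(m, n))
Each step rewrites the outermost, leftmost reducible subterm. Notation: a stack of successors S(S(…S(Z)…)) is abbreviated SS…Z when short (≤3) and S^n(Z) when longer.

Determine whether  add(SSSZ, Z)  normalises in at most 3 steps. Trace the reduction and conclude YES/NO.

Answer: NO — after 3 steps the term is S(S(S(add(Z, Z)))), not yet normal

Working:
  start: add(SSSZ, Z)
  →1  S(add(SSZ, Z))
  →2  S(S(add(SZ, Z)))
  →3  S(S(S(add(Z, Z))))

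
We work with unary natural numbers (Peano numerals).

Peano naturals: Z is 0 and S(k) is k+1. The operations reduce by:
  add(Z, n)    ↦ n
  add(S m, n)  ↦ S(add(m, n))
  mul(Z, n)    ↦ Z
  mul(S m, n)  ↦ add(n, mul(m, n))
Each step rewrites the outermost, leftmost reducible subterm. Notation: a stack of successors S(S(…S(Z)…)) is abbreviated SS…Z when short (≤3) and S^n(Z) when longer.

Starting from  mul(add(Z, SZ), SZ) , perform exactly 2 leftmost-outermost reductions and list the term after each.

  start: mul(add(Z, SZ), SZ)
  step 1: mul(SZ, SZ)
  step 2: add(SZ, mul(Z, SZ))

Answer: after 2 steps: add(SZ, mul(Z, SZ))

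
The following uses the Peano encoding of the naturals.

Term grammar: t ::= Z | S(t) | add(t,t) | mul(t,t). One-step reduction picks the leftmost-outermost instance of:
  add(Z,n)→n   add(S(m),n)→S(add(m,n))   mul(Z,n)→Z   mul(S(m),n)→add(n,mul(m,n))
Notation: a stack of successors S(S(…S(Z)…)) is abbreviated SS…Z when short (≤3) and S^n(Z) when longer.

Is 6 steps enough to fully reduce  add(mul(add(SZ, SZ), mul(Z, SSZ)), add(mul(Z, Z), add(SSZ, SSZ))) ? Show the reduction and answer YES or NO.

Answer: NO — after 6 steps the term is add(add(mul(Z, SSZ), mul(Z, mul(Z, SSZ))), add(mul(Z, Z), add(SSZ, SSZ))), not yet normal

Reduction:
  start: add(mul(add(SZ, SZ), mul(Z, SSZ)), add(mul(Z, Z), add(SSZ, SSZ)))
  [1] add(mul(S(add(Z, SZ)), mul(Z, SSZ)), add(mul(Z, Z), add(SSZ, SSZ)))
  [2] add(add(mul(Z, SSZ), mul(add(Z, SZ), mul(Z, SSZ))), add(mul(Z, Z), add(SSZ, SSZ)))
  [3] add(add(Z, mul(add(Z, SZ), mul(Z, SSZ))), add(mul(Z, Z), add(SSZ, SSZ)))
  [4] add(mul(add(Z, SZ), mul(Z, SSZ)), add(mul(Z, Z), add(SSZ, SSZ)))
  [5] add(mul(SZ, mul(Z, SSZ)), add(mul(Z, Z), add(SSZ, SSZ)))
  [6] add(add(mul(Z, SSZ), mul(Z, mul(Z, SSZ))), add(mul(Z, Z), add(SSZ, SSZ)))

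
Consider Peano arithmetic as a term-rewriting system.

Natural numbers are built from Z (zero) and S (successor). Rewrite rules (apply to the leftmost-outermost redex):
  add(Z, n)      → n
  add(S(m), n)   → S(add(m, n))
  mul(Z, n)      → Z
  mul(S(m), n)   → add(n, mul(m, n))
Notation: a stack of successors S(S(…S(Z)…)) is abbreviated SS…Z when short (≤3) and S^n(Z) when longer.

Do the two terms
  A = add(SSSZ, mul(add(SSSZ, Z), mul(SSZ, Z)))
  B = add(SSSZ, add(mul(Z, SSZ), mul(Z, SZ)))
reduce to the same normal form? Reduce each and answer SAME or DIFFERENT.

Term A:
  start: add(SSSZ, mul(add(SSSZ, Z), mul(SSZ, Z)))
  [1] S(add(SSZ, mul(add(SSSZ, Z), mul(SSZ, Z))))
  [2] S(S(add(SZ, mul(add(SSSZ, Z), mul(SSZ, Z)))))
  [3] S(S(S(add(Z, mul(add(SSSZ, Z), mul(SSZ, Z))))))
  [4] S(S(S(mul(add(SSSZ, Z), mul(SSZ, Z)))))
  [5] S(S(S(mul(S(add(SSZ, Z)), mul(SSZ, Z)))))
  [6] S(S(S(add(mul(SSZ, Z), mul(add(SSZ, Z), mul(SSZ, Z))))))
  [7] S(S(S(add(add(Z, mul(SZ, Z)), mul(add(SSZ, Z), mul(SSZ, Z))))))
  [8] S(S(S(add(mul(SZ, Z), mul(add(SSZ, Z), mul(SSZ, Z))))))
  [9] S(S(S(add(add(Z, mul(Z, Z)), mul(add(SSZ, Z), mul(SSZ, Z))))))
  [10] S(S(S(add(mul(Z, Z), mul(add(SSZ, Z), mul(SSZ, Z))))))
  [11] S(S(S(add(Z, mul(add(SSZ, Z), mul(SSZ, Z))))))
  [12] S(S(S(mul(add(SSZ, Z), mul(SSZ, Z)))))
  [13] S(S(S(mul(S(add(SZ, Z)), mul(SSZ, Z)))))
  [14] S(S(S(add(mul(SSZ, Z), mul(add(SZ, Z), mul(SSZ, Z))))))
  [15] S(S(S(add(add(Z, mul(SZ, Z)), mul(add(SZ, Z), mul(SSZ, Z))))))
  [16] S(S(S(add(mul(SZ, Z), mul(add(SZ, Z), mul(SSZ, Z))))))
  [17] S(S(S(add(add(Z, mul(Z, Z)), mul(add(SZ, Z), mul(SSZ, Z))))))
  [18] S(S(S(add(mul(Z, Z), mul(add(SZ, Z), mul(SSZ, Z))))))
  [19] S(S(S(add(Z, mul(add(SZ, Z), mul(SSZ, Z))))))
  [20] S(S(S(mul(add(SZ, Z), mul(SSZ, Z)))))
  [21] S(S(S(mul(S(add(Z, Z)), mul(SSZ, Z)))))
  [22] S(S(S(add(mul(SSZ, Z), mul(add(Z, Z), mul(SSZ, Z))))))
  [23] S(S(S(add(add(Z, mul(SZ, Z)), mul(add(Z, Z), mul(SSZ, Z))))))
  [24] S(S(S(add(mul(SZ, Z), mul(add(Z, Z), mul(SSZ, Z))))))
  [25] S(S(S(add(add(Z, mul(Z, Z)), mul(add(Z, Z), mul(SSZ, Z))))))
  [26] S(S(S(add(mul(Z, Z), mul(add(Z, Z), mul(SSZ, Z))))))
  [27] S(S(S(add(Z, mul(add(Z, Z), mul(SSZ, Z))))))
  [28] S(S(S(mul(add(Z, Z), mul(SSZ, Z)))))
  [29] S(S(S(mul(Z, mul(SSZ, Z)))))
  [30] SSSZ

Term B:
  start: add(SSSZ, add(mul(Z, SSZ), mul(Z, SZ)))
  [1] S(add(SSZ, add(mul(Z, SSZ), mul(Z, SZ))))
  [2] S(S(add(SZ, add(mul(Z, SSZ), mul(Z, SZ)))))
  [3] S(S(S(add(Z, add(mul(Z, SSZ), mul(Z, SZ))))))
  [4] S(S(S(add(mul(Z, SSZ), mul(Z, SZ)))))
  [5] S(S(S(add(Z, mul(Z, SZ)))))
  [6] S(S(S(mul(Z, SZ))))
  [7] SSSZ

Answer: SAME — A ⇓ SSSZ, B ⇓ SSSZ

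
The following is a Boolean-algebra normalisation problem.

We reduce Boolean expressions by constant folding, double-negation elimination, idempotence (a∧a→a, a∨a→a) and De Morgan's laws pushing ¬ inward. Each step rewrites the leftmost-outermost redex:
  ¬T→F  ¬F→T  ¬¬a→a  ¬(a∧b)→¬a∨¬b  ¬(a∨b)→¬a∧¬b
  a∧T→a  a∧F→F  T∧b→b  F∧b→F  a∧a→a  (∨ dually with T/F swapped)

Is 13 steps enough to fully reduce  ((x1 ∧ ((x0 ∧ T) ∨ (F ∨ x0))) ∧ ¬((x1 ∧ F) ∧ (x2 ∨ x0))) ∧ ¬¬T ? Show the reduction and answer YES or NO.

Answer: YES — reaches normal form x1 ∧ x0 in 11 ≤ 13 steps

Working:
  start: ((x1 ∧ ((x0 ∧ T) ∨ (F ∨ x0))) ∧ ¬((x1 ∧ F) ∧ (x2 ∨ x0))) ∧ ¬¬T
  [1] ((x1 ∧ (x0 ∨ (F ∨ x0))) ∧ ¬((x1 ∧ F) ∧ (x2 ∨ x0))) ∧ ¬¬T
  [2] ((x1 ∧ (x0 ∨ x0)) ∧ ¬((x1 ∧ F) ∧ (x2 ∨ x0))) ∧ ¬¬T
  [3] ((x1 ∧ x0) ∧ ¬((x1 ∧ F) ∧ (x2 ∨ x0))) ∧ ¬¬T
  [4] ((x1 ∧ x0) ∧ (¬(x1 ∧ F) ∨ ¬(x2 ∨ x0))) ∧ ¬¬T
  [5] ((x1 ∧ x0) ∧ ((¬x1 ∨ ¬F) ∨ ¬(x2 ∨ x0))) ∧ ¬¬T
  [6] ((x1 ∧ x0) ∧ ((¬x1 ∨ T) ∨ ¬(x2 ∨ x0))) ∧ ¬¬T
  [7] ((x1 ∧ x0) ∧ (T ∨ ¬(x2 ∨ x0))) ∧ ¬¬T
  [8] ((x1 ∧ x0) ∧ T) ∧ ¬¬T
  [9] (x1 ∧ x0) ∧ ¬¬T
  [10] (x1 ∧ x0) ∧ T
  [11] x1 ∧ x0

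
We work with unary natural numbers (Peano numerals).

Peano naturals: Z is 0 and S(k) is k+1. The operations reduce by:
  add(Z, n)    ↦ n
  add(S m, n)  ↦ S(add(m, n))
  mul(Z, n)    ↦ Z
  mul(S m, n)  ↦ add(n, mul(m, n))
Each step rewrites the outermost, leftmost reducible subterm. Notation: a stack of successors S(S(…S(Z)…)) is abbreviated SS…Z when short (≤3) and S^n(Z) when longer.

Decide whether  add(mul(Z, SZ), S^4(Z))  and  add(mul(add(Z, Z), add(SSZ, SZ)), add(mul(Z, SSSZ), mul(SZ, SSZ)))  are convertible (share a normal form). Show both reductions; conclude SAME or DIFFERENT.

Term A:
  start: add(mul(Z, SZ), S^4(Z))
  →1  add(Z, S^4(Z))
  →2  S^4(Z)

Term B:
  start: add(mul(add(Z, Z), add(SSZ, SZ)), add(mul(Z, SSSZ), mul(SZ, SSZ)))
  →1  add(mul(Z, add(SSZ, SZ)), add(mul(Z, SSSZ), mul(SZ, SSZ)))
  →2  add(Z, add(mul(Z, SSSZ), mul(SZ, SSZ)))
  →3  add(mul(Z, SSSZ), mul(SZ, SSZ))
  →4  add(Z, mul(SZ, SSZ))
  →5  mul(SZ, SSZ)
  →6  add(SSZ, mul(Z, SSZ))
  →7  S(add(SZ, mul(Z, SSZ)))
  →8  S(S(add(Z, mul(Z, SSZ))))
  →9  S(S(mul(Z, SSZ)))
  →10  SSZ

Answer: DIFFERENT — A ⇓ S^4(Z), B ⇓ SSZ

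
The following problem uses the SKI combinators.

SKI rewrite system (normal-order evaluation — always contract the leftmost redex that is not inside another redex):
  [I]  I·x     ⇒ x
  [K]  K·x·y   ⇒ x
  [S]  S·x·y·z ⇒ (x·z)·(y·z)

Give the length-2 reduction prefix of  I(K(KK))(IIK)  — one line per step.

  start: I(K(KK))(IIK)
  [1] K(KK)(IIK)
  [2] KK

Answer: after 2 steps: KK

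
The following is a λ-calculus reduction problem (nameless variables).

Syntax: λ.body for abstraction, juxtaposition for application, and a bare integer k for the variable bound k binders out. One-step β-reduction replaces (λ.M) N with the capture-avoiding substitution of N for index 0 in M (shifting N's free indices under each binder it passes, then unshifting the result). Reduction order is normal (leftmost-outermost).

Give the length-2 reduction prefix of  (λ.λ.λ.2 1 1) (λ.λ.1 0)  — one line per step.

  start: (λ.λ.λ.2 1 1) (λ.λ.1 0)
  step 1: λ.λ.(λ.λ.1 0) 1 1
  step 2: λ.λ.(λ.2 0) 1

Answer: after 2 steps: λ.λ.(λ.2 0) 1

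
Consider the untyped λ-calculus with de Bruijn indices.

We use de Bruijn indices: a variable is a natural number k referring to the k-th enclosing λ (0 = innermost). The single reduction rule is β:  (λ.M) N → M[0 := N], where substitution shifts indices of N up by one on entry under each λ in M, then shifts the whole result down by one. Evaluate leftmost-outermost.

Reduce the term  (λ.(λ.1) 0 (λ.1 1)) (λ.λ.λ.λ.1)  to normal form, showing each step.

  start: (λ.(λ.1) 0 (λ.1 1)) (λ.λ.λ.λ.1)
  step 1: (λ.λ.λ.λ.λ.1) (λ.λ.λ.λ.1) (λ.(λ.λ.λ.λ.1) (λ.λ.λ.λ.1))
  step 2: (λ.λ.λ.λ.1) (λ.(λ.λ.λ.λ.1) (λ.λ.λ.λ.1))
  step 3: λ.λ.λ.1

Answer: normal form = λ.λ.λ.1  (in 3 steps)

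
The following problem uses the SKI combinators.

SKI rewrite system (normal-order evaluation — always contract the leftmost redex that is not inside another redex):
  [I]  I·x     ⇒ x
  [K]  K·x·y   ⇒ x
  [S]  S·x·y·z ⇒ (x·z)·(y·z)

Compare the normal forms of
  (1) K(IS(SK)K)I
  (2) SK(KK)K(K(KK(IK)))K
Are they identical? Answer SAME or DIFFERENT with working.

Answer: DIFFERENT — A ⇓ S(SK)K, B ⇓ KK

Reduction:
Term A:
  start: K(IS(SK)K)I
  step 1: IS(SK)K
  step 2: S(SK)K

Term B:
  start: SK(KK)K(K(KK(IK)))K
  step 1: KK(KKK)(K(KK(IK)))K
  step 2: K(K(KK(IK)))K
  step 3: K(KK(IK))
  step 4: KK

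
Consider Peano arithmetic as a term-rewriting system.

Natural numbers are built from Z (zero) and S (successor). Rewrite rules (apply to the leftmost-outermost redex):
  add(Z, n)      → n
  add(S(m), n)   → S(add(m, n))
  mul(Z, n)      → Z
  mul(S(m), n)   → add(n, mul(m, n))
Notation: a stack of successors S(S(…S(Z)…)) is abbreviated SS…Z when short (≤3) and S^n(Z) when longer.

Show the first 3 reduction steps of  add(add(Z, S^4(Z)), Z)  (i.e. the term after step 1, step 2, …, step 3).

  start: add(add(Z, S^4(Z)), Z)
  →1  add(S^4(Z), Z)
  →2  S(add(SSSZ, Z))
  →3  S(S(add(SSZ, Z)))

Answer: after 3 steps: S(S(add(SSZ, Z)))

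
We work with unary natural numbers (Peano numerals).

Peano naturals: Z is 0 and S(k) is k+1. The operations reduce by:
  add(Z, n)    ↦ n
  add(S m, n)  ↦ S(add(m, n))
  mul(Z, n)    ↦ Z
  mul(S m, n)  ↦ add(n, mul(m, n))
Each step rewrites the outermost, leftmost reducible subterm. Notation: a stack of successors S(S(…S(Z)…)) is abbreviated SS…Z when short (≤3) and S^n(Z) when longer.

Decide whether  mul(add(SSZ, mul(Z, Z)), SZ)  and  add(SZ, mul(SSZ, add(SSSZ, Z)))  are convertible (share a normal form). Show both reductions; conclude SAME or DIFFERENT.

Answer: DIFFERENT — A ⇓ SSZ, B ⇓ S^7(Z)

Reduction:
Term A:
  start: mul(add(SSZ, mul(Z, Z)), SZ)
  →1  mul(S(add(SZ, mul(Z, Z))), SZ)
  →2  add(SZ, mul(add(SZ, mul(Z, Z)), SZ))
  →3  S(add(Z, mul(add(SZ, mul(Z, Z)), SZ)))
  →4  S(mul(add(SZ, mul(Z, Z)), SZ))
  →5  S(mul(S(add(Z, mul(Z, Z))), SZ))
  →6  S(add(SZ, mul(add(Z, mul(Z, Z)), SZ)))
  →7  S(S(add(Z, mul(add(Z, mul(Z, Z)), SZ))))
  →8  S(S(mul(add(Z, mul(Z, Z)), SZ)))
  →9  S(S(mul(mul(Z, Z), SZ)))
  →10  S(S(mul(Z, SZ)))
  →11  SSZ

Term B:
  start: add(SZ, mul(SSZ, add(SSSZ, Z)))
  →1  S(add(Z, mul(SSZ, add(SSSZ, Z))))
  →2  S(mul(SSZ, add(SSSZ, Z)))
  →3  S(add(add(SSSZ, Z), mul(SZ, add(SSSZ, Z))))
  →4  S(add(S(add(SSZ, Z)), mul(SZ, add(SSSZ, Z))))
  →5  S(S(add(add(SSZ, Z), mul(SZ, add(SSSZ, Z)))))
  →6  S(S(add(S(add(SZ, Z)), mul(SZ, add(SSSZ, Z)))))
  →7  S(S(S(add(add(SZ, Z), mul(SZ, add(SSSZ, Z))))))
  →8  S(S(S(add(S(add(Z, Z)), mul(SZ, add(SSSZ, Z))))))
  →9  S(S(S(S(add(add(Z, Z), mul(SZ, add(SSSZ, Z)))))))
  →10  S(S(S(S(add(Z, mul(SZ, add(SSSZ, Z)))))))
  →11  S(S(S(S(mul(SZ, add(SSSZ, Z))))))
  →12  S(S(S(S(add(add(SSSZ, Z), mul(Z, add(SSSZ, Z)))))))
  →13  S(S(S(S(add(S(add(SSZ, Z)), mul(Z, add(SSSZ, Z)))))))
  →14  S(S(S(S(S(add(add(SSZ, Z), mul(Z, add(SSSZ, Z))))))))
  →15  S(S(S(S(S(add(S(add(SZ, Z)), mul(Z, add(SSSZ, Z))))))))
  →16  S(S(S(S(S(S(add(add(SZ, Z), mul(Z, add(SSSZ, Z)))))))))
  →17  S(S(S(S(S(S(add(S(add(Z, Z)), mul(Z, add(SSSZ, Z)))))))))
  →18  S(S(S(S(S(S(S(add(add(Z, Z), mul(Z, add(SSSZ, Z))))))))))
  →19  S(S(S(S(S(S(S(add(Z, mul(Z, add(SSSZ, Z))))))))))
  →20  S(S(S(S(S(S(S(mul(Z, add(SSSZ, Z)))))))))
  →21  S^7(Z)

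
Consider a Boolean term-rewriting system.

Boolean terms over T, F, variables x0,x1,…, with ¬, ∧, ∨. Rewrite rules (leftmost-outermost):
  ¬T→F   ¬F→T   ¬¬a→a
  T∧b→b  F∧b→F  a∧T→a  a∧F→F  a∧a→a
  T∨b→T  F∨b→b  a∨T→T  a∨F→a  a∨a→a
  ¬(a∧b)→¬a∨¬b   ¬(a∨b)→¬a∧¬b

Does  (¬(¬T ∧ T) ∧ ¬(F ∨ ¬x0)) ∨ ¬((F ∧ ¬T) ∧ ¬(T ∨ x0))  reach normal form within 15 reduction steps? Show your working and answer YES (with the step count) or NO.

Answer: YES — reaches normal form T in 14 ≤ 15 steps

Reduction:
  start: (¬(¬T ∧ T) ∧ ¬(F ∨ ¬x0)) ∨ ¬((F ∧ ¬T) ∧ ¬(T ∨ x0))
  [1] ((¬¬T ∨ ¬T) ∧ ¬(F ∨ ¬x0)) ∨ ¬((F ∧ ¬T) ∧ ¬(T ∨ x0))
  [2] ((T ∨ ¬T) ∧ ¬(F ∨ ¬x0)) ∨ ¬((F ∧ ¬T) ∧ ¬(T ∨ x0))
  [3] (T ∧ ¬(F ∨ ¬x0)) ∨ ¬((F ∧ ¬T) ∧ ¬(T ∨ x0))
  [4] ¬(F ∨ ¬x0) ∨ ¬((F ∧ ¬T) ∧ ¬(T ∨ x0))
  [5] (¬F ∧ ¬¬x0) ∨ ¬((F ∧ ¬T) ∧ ¬(T ∨ x0))
  [6] (T ∧ ¬¬x0) ∨ ¬((F ∧ ¬T) ∧ ¬(T ∨ x0))
  [7] ¬¬x0 ∨ ¬((F ∧ ¬T) ∧ ¬(T ∨ x0))
  [8] x0 ∨ ¬((F ∧ ¬T) ∧ ¬(T ∨ x0))
  [9] x0 ∨ (¬(F ∧ ¬T) ∨ ¬¬(T ∨ x0))
  [10] x0 ∨ ((¬F ∨ ¬¬T) ∨ ¬¬(T ∨ x0))
  [11] x0 ∨ ((T ∨ ¬¬T) ∨ ¬¬(T ∨ x0))
  [12] x0 ∨ (T ∨ ¬¬(T ∨ x0))
  [13] x0 ∨ T
  [14] T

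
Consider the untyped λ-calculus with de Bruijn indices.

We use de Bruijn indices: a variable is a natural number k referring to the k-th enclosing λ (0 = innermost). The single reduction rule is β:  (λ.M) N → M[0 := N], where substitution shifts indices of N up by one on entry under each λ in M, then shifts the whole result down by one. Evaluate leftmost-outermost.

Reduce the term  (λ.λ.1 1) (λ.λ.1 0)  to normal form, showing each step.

Answer: normal form = λ.λ.λ.1 0  (in 3 steps)

Reduction:
  start: (λ.λ.1 1) (λ.λ.1 0)
  step 1: λ.(λ.λ.1 0) (λ.λ.1 0)
  step 2: λ.λ.(λ.λ.1 0) 0
  step 3: λ.λ.λ.1 0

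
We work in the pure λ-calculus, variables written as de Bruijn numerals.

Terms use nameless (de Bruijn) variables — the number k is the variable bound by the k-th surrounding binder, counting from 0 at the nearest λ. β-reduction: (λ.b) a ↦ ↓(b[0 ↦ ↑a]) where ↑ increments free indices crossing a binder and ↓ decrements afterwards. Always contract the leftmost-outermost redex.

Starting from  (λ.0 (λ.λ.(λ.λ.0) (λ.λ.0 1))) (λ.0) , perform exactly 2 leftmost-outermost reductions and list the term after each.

  start: (λ.0 (λ.λ.(λ.λ.0) (λ.λ.0 1))) (λ.0)
  [1] (λ.0) (λ.λ.(λ.λ.0) (λ.λ.0 1))
  [2] λ.λ.(λ.λ.0) (λ.λ.0 1)

Answer: after 2 steps: λ.λ.(λ.λ.0) (λ.λ.0 1)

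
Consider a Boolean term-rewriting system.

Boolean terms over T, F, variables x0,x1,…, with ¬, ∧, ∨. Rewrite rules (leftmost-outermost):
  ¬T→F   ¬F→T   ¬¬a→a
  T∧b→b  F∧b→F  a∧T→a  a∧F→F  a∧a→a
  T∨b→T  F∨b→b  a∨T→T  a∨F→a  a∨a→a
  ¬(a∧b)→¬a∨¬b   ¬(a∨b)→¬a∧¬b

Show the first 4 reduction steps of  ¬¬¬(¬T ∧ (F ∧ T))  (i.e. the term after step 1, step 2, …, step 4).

  start: ¬¬¬(¬T ∧ (F ∧ T))
  [1] ¬(¬T ∧ (F ∧ T))
  [2] ¬¬T ∨ ¬(F ∧ T)
  [3] T ∨ ¬(F ∧ T)
  [4] T

Answer: after 4 steps: T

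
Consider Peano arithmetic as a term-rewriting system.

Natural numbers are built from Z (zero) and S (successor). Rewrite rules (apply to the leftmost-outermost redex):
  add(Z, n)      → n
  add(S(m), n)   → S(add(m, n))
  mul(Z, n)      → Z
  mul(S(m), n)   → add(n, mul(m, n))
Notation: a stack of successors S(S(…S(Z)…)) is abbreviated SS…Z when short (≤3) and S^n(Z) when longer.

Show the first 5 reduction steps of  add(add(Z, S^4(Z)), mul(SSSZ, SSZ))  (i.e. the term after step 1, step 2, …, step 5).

  start: add(add(Z, S^4(Z)), mul(SSSZ, SSZ))
  →1  add(S^4(Z), mul(SSSZ, SSZ))
  →2  S(add(SSSZ, mul(SSSZ, SSZ)))
  →3  S(S(add(SSZ, mul(SSSZ, SSZ))))
  →4  S(S(S(add(SZ, mul(SSSZ, SSZ)))))
  →5  S(S(S(S(add(Z, mul(SSSZ, SSZ))))))

Answer: after 5 steps: S(S(S(S(add(Z, mul(SSSZ, SSZ))))))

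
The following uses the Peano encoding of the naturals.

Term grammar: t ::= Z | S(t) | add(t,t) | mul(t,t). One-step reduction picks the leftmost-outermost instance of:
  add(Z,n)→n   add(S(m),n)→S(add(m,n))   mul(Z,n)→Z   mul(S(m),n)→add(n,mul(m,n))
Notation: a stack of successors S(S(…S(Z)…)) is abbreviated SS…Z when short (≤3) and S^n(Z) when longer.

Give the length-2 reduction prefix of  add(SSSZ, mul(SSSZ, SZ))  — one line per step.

Answer: after 2 steps: S(S(add(SZ, mul(SSSZ, SZ))))

Working:
  start: add(SSSZ, mul(SSSZ, SZ))
  →1  S(add(SSZ, mul(SSSZ, SZ)))
  →2  S(S(add(SZ, mul(SSSZ, SZ))))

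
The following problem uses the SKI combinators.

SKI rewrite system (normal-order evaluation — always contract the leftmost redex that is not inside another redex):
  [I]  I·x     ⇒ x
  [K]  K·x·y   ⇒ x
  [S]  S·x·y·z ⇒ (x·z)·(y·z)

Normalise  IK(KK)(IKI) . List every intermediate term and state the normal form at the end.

Answer: normal form = KK  (in 2 steps)

Reduction:
  start: IK(KK)(IKI)
  step 1: K(KK)(IKI)
  step 2: KK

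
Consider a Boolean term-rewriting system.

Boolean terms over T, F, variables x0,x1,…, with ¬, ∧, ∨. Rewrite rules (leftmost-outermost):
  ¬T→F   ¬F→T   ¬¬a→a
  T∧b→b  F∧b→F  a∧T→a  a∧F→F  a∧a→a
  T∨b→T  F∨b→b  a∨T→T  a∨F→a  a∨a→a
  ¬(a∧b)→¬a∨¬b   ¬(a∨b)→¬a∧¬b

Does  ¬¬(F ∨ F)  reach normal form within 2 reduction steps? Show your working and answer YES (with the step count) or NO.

Answer: YES — reaches normal form F in 2 ≤ 2 steps

Working:
  start: ¬¬(F ∨ F)
  [1] F ∨ F
  [2] F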